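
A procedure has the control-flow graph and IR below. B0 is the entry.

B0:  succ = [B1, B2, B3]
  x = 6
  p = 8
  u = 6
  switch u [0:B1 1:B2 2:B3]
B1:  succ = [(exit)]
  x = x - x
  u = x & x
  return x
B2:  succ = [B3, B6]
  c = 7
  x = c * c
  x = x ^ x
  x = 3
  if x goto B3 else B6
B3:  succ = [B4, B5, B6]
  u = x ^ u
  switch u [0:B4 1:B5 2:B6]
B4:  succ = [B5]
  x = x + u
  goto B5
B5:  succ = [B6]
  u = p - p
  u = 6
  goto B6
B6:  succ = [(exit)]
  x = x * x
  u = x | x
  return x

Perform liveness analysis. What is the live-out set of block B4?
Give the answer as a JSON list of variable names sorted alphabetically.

Answer: ["p", "x"]

Working:
Block summaries:
  B0: {p,u,x} / ∅
  B1: {u,x} / {x}
  B2: {c,x} / ∅
  B3: {u} / {u,x}
  B4: {x} / {u,x}
  B5: {u} / {p}
  B6: {u,x} / {x}

Liveness:
  live B0: ∅→{p,u,x}
  live B1: {x}→∅
  live B2: {p,u}→{p,u,x}
  live B3: {p,u,x}→{p,u,x}
  live B4: {p,u,x}→{p,x}
  live B5: {p,x}→{x}
  live B6: {x}→∅

live-out(B4) = ["p", "x"]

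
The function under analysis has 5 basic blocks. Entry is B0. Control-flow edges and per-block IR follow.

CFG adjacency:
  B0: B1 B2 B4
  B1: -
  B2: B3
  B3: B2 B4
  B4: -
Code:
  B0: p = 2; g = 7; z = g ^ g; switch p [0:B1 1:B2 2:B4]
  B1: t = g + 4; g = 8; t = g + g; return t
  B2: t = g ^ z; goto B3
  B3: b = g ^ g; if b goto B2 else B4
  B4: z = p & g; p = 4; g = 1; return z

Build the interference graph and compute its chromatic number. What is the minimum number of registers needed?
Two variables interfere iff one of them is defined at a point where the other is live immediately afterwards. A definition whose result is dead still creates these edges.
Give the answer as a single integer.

def/use:
  B0: {g,p,z} / ∅
  B1: {g,t} / {g}
  B2: {t} / {g,z}
  B3: {b} / {g}
  B4: {g,p,z} / {g,p}

Liveness:
  B0: in=∅ out={g,p,z}
  B1: in={g} out=∅
  B2: in={g,p,z} out={g,p,z}
  B3: in={g,p,z} out={g,p,z}
  B4: in={g,p} out=∅

Interfere edges:
  b↔{g,p,z}
  g↔{b,p,t,z}
  p↔{b,g,t,z}
  t↔{g,p,z}
  z↔{b,g,p,t}

Colouring:
  {b,g,p,z} pairwise interfere (4-clique) ⇒ χ ≥ 4
  4-colouring: R0={g}  R1={p}  R2={z}  R3={b,t}
  χ = 4

Answer: 4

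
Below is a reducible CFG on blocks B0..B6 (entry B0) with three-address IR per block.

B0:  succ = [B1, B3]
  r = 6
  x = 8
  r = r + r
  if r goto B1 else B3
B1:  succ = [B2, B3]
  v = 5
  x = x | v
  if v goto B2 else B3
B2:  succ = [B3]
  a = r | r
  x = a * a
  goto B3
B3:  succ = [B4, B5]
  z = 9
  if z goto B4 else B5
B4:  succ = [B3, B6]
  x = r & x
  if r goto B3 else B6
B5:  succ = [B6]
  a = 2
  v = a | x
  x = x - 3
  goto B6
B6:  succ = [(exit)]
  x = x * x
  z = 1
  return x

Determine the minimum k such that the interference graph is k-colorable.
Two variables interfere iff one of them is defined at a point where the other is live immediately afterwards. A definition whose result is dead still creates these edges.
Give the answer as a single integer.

Answer: 3

Analysis:
Per-block:
  B0: def={r,x} ue=∅
  B1: def={v,x} ue={x}
  B2: def={a,x} ue={r}
  B3: def={z} ue=∅
  B4: def={x} ue={r,x}
  B5: def={a,v,x} ue={x}
  B6: def={x,z} ue={x}

Backward fixpoint:
  B0 li=∅ lo={r,x}
  B1 li={r,x} lo={r,x}
  B2 li={r} lo={r,x}
  B3 li={r,x} lo={r,x}
  B4 li={r,x} lo={r,x}
  B5 li={x} lo={x}
  B6 li={x} lo=∅

Interfere edges:
  a↔{r,x}
  r↔{a,v,x,z}
  v↔{r,x}
  x↔{a,r,v,z}
  z↔{r,x}

Colouring:
  lower bound: {a,r,x} mutually conflict ⇒ χ ≥ 3
  assign a→c2 r→c0 v→c2 x→c1 z→c2 — no edge inside a register ⇒ χ ≤ 3
  χ = 3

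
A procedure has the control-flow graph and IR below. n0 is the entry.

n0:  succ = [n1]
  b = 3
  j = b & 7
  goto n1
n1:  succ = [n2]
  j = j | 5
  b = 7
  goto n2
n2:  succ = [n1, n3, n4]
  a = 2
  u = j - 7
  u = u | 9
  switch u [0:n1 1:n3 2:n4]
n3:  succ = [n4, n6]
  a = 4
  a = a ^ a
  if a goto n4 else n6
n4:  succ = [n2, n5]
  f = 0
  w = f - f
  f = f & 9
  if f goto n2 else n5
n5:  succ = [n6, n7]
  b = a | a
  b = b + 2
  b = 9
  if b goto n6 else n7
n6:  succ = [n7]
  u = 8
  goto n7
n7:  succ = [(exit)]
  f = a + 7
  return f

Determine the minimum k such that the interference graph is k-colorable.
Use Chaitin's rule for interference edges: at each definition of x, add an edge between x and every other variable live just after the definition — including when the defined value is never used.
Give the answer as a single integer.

def/use:
  n0 def {b,j} use ∅
  n1 def {b,j} use {j}
  n2 def {a,u} use {j}
  n3 def {a} use ∅
  n4 def {f,w} use ∅
  n5 def {b} use {a}
  n6 def {u} use ∅
  n7 def {f} use {a}

Live sets:
  live n0: ∅→{j}
  live n1: {j}→{j}
  live n2: {j}→{a,j}
  live n3: {j}→{a,j}
  live n4: {a,j}→{a,j}
  live n5: {a}→{a}
  live n6: {a}→{a}
  live n7: {a}→∅

Interfere edges:
  a: {b,f,j,u,w}
  b: {a,j}
  f: {a,j,w}
  j: {a,b,f,u,w}
  u: {a,j}
  w: {a,f,j}

Registers:
  clique {a,f,j,w} ⇒ need ≥ 4
  4-colouring: c0={a}  c1={j}  c2={b,f,u}  c3={w}
  χ = 4

Answer: 4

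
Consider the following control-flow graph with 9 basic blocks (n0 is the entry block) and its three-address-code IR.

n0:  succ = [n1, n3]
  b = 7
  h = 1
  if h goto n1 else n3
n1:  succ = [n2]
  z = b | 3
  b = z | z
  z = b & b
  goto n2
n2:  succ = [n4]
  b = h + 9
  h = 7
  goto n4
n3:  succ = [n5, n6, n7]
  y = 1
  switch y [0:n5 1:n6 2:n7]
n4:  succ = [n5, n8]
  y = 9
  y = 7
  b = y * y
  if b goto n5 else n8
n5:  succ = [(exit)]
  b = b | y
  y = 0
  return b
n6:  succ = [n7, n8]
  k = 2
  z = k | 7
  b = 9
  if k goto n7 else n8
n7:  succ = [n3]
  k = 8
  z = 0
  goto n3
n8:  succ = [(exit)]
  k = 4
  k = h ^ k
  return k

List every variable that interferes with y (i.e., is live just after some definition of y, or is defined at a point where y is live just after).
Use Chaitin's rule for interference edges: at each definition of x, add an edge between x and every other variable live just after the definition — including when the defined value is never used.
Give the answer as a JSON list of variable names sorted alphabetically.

Answer: ["b", "h"]

Analysis:
Block summaries:
  n0: def={b,h} ue=∅
  n1: def={b,z} ue={b}
  n2: def={b,h} ue={h}
  n3: def={y} ue=∅
  n4: def={b,y} ue=∅
  n5: def={b,y} ue={b,y}
  n6: def={b,k,z} ue=∅
  n7: def={k,z} ue=∅
  n8: def={k} ue={h}

Liveness:
  n0: in=∅ out={b,h}
  n1: in={b,h} out={h}
  n2: in={h} out={h}
  n3: in={b,h} out={b,h,y}
  n4: in={h} out={b,h,y}
  n5: in={b,y} out=∅
  n6: in={h} out={b,h}
  n7: in={b,h} out={b,h}
  n8: in={h} out=∅

Interfere edges:
  b↔{h,k,y,z}
  h↔{b,k,y,z}
  k↔{b,h,z}
  y↔{b,h}
  z↔{b,h,k}

N(y) = ["b", "h"]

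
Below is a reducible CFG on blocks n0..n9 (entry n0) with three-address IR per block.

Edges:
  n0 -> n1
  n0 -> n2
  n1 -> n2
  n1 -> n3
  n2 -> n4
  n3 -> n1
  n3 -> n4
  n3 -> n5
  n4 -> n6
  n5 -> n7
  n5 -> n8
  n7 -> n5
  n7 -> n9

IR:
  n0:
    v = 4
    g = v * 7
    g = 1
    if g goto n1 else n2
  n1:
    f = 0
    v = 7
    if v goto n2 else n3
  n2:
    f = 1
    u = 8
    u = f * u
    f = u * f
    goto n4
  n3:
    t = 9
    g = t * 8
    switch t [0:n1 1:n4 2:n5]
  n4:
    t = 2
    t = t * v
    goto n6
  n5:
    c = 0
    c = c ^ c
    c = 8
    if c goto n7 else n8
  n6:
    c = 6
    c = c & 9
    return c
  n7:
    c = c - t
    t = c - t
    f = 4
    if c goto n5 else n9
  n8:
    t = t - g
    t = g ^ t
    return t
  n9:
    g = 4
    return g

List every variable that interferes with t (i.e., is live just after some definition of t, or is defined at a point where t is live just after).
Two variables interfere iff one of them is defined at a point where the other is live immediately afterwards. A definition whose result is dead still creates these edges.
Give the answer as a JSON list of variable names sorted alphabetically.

Answer: ["c", "f", "g", "v"]

Analysis:
def/use:
  n0 def {g,v} use ∅
  n1 def {f,v} use ∅
  n2 def {f,u} use ∅
  n3 def {g,t} use ∅
  n4 def {t} use {v}
  n5 def {c} use ∅
  n6 def {c} use ∅
  n7 def {c,f,t} use {c,t}
  n8 def {t} use {g,t}
  n9 def {g} use ∅

Liveness:
  n0 li=∅ lo={v}
  n1 li=∅ lo={v}
  n2 li={v} lo={v}
  n3 li={v} lo={g,t,v}
  n4 li={v} lo=∅
  n5 li={g,t} lo={c,g,t}
  n6 li=∅ lo=∅
  n7 li={c,g,t} lo={g,t}
  n8 li={g,t} lo=∅
  n9 li=∅ lo=∅

Conflict graph:
  c: {f,g,t}
  f: {c,g,t,u,v}
  g: {c,f,t,v}
  t: {c,f,g,v}
  u: {f,v}
  v: {f,g,t,u}

N(t) = ["c", "f", "g", "v"]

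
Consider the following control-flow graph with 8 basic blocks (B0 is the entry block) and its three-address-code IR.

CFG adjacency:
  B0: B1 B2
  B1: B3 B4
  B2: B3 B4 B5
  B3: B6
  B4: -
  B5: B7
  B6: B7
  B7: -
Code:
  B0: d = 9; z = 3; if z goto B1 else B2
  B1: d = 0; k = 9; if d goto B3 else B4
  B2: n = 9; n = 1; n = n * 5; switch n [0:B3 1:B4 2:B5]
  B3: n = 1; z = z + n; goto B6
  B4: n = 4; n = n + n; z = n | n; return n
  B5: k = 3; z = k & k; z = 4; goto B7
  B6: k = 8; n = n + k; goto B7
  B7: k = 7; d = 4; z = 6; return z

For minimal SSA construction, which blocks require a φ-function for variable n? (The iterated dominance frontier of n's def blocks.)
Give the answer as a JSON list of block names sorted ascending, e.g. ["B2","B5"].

Answer: ["B3", "B4", "B7"]

Derivation:
idom tree: B1←B0 B2←B0 B3←B0 B4←B0 B5←B2 B6←B3 B7←B0
Join-block Dom:
  B3: preds {B1,B2}: {B0,B1} ∩ {B0,B2} = {B0}; idom=B0
  B4: preds {B1,B2}: {B0,B1} ∩ {B0,B2} = {B0}; idom=B0
  B7: preds {B5,B6}: {B0,B2,B5} ∩ {B0,B3,B6} = {B0}; idom=B0

Frontier:
  B3←B1: walk B1 to B0
  B3←B2: walk B2 to B0
  B4←B1: walk B1 to B0
  B4←B2: walk B2 to B0
  B7←B5: walk B5→B2 to B0
  B7←B6: walk B6→B3 to B0
  DF(B0)=∅
  DF(B1)={B3,B4}
  DF(B2)={B3,B4,B7}
  DF(B3)={B7}
  DF(B4)=∅
  DF(B5)={B7}
  DF(B6)={B7}
  DF(B7)=∅

φ for n: defs {B2,B3,B4,B6}
  DF⁺ = {B3,B4,B7}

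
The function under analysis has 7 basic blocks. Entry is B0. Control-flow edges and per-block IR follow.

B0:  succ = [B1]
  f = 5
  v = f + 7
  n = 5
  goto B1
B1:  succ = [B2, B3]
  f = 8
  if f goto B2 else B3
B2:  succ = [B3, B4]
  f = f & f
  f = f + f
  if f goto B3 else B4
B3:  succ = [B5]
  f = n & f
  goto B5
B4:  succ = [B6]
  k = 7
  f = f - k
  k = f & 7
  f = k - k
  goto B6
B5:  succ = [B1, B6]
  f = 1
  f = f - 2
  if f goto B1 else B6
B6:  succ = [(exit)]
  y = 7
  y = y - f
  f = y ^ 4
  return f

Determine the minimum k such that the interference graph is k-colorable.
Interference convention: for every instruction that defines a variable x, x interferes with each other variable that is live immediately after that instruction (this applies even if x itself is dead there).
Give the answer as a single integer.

Per-block:
  B0: {f,n,v} / ∅
  B1: {f} / ∅
  B2: {f} / {f}
  B3: {f} / {f,n}
  B4: {f,k} / {f}
  B5: {f} / ∅
  B6: {f,y} / {f}

Live sets:
  B0 li=∅ lo={n}
  B1 li={n} lo={f,n}
  B2 li={f,n} lo={f,n}
  B3 li={f,n} lo={n}
  B4 li={f} lo={f}
  B5 li={n} lo={f,n}
  B6 li={f} lo=∅

Interference:
  f — {k,n,y}
  k — {f}
  n — {f}
  v — ∅
  y — {f}

Registers:
  lower bound: {f,k} mutually conflict ⇒ χ ≥ 2
  assign f→r0 k→r1 n→r1 v→r0 y→r1 — no edge inside a register ⇒ χ ≤ 2
  χ = 2

Answer: 2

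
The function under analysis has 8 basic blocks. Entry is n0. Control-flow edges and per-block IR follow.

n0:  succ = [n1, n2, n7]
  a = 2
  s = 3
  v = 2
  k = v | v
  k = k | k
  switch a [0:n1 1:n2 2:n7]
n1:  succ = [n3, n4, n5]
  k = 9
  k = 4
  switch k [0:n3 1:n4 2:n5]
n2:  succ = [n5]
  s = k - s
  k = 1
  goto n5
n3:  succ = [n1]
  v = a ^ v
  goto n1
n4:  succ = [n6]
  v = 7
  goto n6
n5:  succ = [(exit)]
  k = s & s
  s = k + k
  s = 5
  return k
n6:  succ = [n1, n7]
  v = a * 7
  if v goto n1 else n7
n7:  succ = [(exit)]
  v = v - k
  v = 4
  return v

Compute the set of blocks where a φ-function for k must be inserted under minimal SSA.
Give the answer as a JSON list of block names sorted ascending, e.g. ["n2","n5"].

Answer: ["n1", "n5", "n7"]

Analysis:
idom tree: n1←n0 n2←n0 n3←n1 n4←n1 n5←n0 n6←n4 n7←n0
Dom at joins:
  n1: preds {n0,n3,n6}: {n0} ∩ {n0,n1,n3} ∩ {n0,n1,n4,n6} = {n0}; idom=n0
  n5: preds {n1,n2}: {n0,n1} ∩ {n0,n2} = {n0}; idom=n0
  n7: preds {n0,n6}: {n0} ∩ {n0,n1,n4,n6} = {n0}; idom=n0

DF walk-up:
  join n1 pred n0: · stop@n0
  join n1 pred n3: n3→n1 stop@n0
  join n1 pred n6: n6→n4→n1 stop@n0
  join n5 pred n1: n1 stop@n0
  join n5 pred n2: n2 stop@n0
  join n7 pred n0: · stop@n0
  join n7 pred n6: n6→n4→n1 stop@n0
  n0 → ∅
  n1 → {n1,n5,n7}
  n2 → {n5}
  n3 → {n1}
  n4 → {n1,n7}
  n5 → ∅
  n6 → {n1,n7}
  n7 → ∅

φ for k: defs {n0,n1,n2,n5}
  DF⁺ = {n1,n5,n7}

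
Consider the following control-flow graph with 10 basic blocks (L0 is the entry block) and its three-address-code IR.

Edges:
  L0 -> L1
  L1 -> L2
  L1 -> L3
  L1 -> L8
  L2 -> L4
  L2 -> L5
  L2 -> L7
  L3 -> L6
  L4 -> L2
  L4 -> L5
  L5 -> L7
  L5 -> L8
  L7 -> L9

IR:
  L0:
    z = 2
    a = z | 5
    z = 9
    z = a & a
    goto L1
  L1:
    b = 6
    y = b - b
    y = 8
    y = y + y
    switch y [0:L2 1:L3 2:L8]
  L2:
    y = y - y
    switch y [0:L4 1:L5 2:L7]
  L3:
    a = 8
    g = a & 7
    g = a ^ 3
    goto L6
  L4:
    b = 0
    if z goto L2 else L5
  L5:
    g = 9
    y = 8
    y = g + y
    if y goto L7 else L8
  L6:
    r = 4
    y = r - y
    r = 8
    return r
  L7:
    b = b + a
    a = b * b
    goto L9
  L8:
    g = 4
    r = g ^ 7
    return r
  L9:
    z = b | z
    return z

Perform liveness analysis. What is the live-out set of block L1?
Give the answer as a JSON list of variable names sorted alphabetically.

Block summaries:
  L0 def {a,z} use ∅
  L1 def {b,y} use ∅
  L2 def {y} use {y}
  L3 def {a,g} use ∅
  L4 def {b} use {z}
  L5 def {g,y} use ∅
  L6 def {r,y} use {y}
  L7 def {a,b} use {a,b}
  L8 def {g,r} use ∅
  L9 def {z} use {b,z}

Backward fixpoint:
  L0: in=∅ out={a,z}
  L1: in={a,z} out={a,b,y,z}
  L2: in={a,b,y,z} out={a,b,y,z}
  L3: in={y} out={y}
  L4: in={a,y,z} out={a,b,y,z}
  L5: in={a,b,z} out={a,b,z}
  L6: in={y} out=∅
  L7: in={a,b,z} out={b,z}
  L8: in=∅ out=∅
  L9: in={b,z} out=∅

live-out(L1) = ["a", "b", "y", "z"]

Answer: ["a", "b", "y", "z"]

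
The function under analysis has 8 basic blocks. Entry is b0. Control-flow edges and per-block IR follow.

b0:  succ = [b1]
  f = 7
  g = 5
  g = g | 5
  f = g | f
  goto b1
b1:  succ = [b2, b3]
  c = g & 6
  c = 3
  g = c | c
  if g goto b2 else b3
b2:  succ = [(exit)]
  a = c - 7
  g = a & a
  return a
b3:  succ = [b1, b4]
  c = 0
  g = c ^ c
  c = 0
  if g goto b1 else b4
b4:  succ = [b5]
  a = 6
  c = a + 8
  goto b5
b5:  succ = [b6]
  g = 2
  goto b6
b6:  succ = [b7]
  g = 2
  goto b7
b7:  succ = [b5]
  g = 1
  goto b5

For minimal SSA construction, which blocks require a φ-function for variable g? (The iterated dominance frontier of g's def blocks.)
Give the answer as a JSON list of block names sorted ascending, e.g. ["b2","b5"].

idom tree: b1←b0 b2←b1 b3←b1 b4←b3 b5←b4 b6←b5 b7←b6
Dom at joins:
  b1: preds {b0,b3}: {b0} ∩ {b0,b1,b3} = {b0}; idom=b0
  b5: preds {b4,b7}: {b0,b1,b3,b4} ∩ {b0,b1,b3,b4,b5,b6,b7} = {b0,b1,b3,b4}; idom=b4

Frontier:
  b1←b0: walk · to b0
  b1←b3: walk b3→b1 to b0
  b5←b4: walk · to b4
  b5←b7: walk b7→b6→b5 to b4
  b0: DF=∅
  b1: DF={b1}
  b2: DF=∅
  b3: DF={b1}
  b4: DF=∅
  b5: DF={b5}
  b6: DF={b5}
  b7: DF={b5}

φ for g: defs {b0,b1,b2,b3,b5,b6,b7}
  DF⁺ = {b1,b5}

Answer: ["b1", "b5"]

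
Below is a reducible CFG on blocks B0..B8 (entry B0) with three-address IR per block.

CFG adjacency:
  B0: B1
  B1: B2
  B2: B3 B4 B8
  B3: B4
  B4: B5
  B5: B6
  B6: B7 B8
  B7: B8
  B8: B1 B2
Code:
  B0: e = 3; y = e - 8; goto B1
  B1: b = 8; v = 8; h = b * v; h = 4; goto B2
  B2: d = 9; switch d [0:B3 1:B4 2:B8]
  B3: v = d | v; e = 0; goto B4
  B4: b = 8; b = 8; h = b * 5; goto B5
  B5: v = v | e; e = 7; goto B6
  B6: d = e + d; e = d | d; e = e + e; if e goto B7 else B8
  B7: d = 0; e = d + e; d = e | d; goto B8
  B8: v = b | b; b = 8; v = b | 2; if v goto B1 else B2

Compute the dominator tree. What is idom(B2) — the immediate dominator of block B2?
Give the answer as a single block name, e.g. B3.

idom tree: B1←B0 B2←B1 B3←B2 B4←B2 B5←B4 B6←B5 B7←B6 B8←B2
Dom at joins:
  B1: preds {B0,B8}: {B0} ∩ {B0,B1,B2,B8} = {B0}; idom=B0
  B2: preds {B1,B8}: {B0,B1} ∩ {B0,B1,B2,B8} = {B0,B1}; idom=B1
  B4: preds {B2,B3}: {B0,B1,B2} ∩ {B0,B1,B2,B3} = {B0,B1,B2}; idom=B2
  B8: preds {B2,B6,B7}: {B0,B1,B2} ∩ {B0,B1,B2,B4,B5,B6} ∩ {B0,B1,B2,B4,B5,B6,B7} = {B0,B1,B2}; idom=B2

idom(B2) = B1

Answer: B1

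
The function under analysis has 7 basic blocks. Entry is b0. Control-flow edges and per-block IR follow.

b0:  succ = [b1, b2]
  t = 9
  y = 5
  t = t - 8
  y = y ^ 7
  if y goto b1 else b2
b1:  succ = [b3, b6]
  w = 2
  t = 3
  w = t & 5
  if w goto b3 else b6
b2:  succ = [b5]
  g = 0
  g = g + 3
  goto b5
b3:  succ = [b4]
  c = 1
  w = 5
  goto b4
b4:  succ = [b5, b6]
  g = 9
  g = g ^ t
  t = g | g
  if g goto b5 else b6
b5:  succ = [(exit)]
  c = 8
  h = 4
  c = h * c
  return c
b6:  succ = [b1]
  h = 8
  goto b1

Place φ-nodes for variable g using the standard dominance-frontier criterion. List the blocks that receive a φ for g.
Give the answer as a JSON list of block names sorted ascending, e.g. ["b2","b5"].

Answer: ["b1", "b5", "b6"]

Working:
idom tree: b1←b0 b2←b0 b3←b1 b4←b3 b5←b0 b6←b1
Dom∩ at merges:
  b1: preds {b0,b6}: {b0} ∩ {b0,b1,b6} = {b0}; idom=b0
  b5: preds {b2,b4}: {b0,b2} ∩ {b0,b1,b3,b4} = {b0}; idom=b0
  b6: preds {b1,b4}: {b0,b1} ∩ {b0,b1,b3,b4} = {b0,b1}; idom=b1

DF walk-up:
  b1←b0: walk · to b0
  b1←b6: walk b6→b1 to b0
  b5←b2: walk b2 to b0
  b5←b4: walk b4→b3→b1 to b0
  b6←b1: walk · to b1
  b6←b4: walk b4→b3 to b1
  b0 → ∅
  b1 → {b1,b5}
  b2 → {b5}
  b3 → {b5,b6}
  b4 → {b5,b6}
  b5 → ∅
  b6 → {b1}

φ for g: defs {b2,b4}
  DF⁺ = {b1,b5,b6}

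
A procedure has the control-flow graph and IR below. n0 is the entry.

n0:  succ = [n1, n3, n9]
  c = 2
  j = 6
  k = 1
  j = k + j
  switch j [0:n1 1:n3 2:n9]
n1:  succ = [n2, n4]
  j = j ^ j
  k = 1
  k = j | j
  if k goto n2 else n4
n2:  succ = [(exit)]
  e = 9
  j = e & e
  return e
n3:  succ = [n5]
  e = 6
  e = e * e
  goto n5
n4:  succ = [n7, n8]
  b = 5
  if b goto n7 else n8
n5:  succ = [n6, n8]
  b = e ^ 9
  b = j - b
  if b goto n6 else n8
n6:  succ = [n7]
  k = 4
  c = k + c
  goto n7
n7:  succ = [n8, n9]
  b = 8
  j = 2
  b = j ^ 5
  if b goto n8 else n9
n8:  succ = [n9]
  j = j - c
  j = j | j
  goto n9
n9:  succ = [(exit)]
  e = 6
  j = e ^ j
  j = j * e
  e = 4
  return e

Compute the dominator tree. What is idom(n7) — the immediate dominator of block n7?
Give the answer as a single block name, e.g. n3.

idom tree: n1←n0 n2←n1 n3←n0 n4←n1 n5←n3 n6←n5 n7←n0 n8←n0 n9←n0
Join-block Dom:
  n7: preds {n4,n6}: {n0,n1,n4} ∩ {n0,n3,n5,n6} = {n0}; idom=n0
  n8: preds {n4,n5,n7}: {n0,n1,n4} ∩ {n0,n3,n5} ∩ {n0,n7} = {n0}; idom=n0
  n9: preds {n0,n7,n8}: {n0} ∩ {n0,n7} ∩ {n0,n8} = {n0}; idom=n0

idom(n7) = n0

Answer: n0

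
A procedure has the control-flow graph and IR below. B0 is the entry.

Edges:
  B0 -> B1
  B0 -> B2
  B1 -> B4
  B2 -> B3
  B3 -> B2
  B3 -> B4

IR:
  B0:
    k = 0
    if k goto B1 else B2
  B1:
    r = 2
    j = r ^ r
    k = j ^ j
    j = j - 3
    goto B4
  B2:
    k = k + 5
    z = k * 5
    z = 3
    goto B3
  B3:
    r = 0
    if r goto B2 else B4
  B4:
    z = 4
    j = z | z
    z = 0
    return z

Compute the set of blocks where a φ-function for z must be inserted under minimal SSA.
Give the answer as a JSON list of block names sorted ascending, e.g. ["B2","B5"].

Answer: ["B2", "B4"]

Analysis:
idom tree: B1←B0 B2←B0 B3←B2 B4←B0
Dom at joins:
  B2: preds {B0,B3}: {B0} ∩ {B0,B2,B3} = {B0}; idom=B0
  B4: preds {B1,B3}: {B0,B1} ∩ {B0,B2,B3} = {B0}; idom=B0

Frontier:
  join B2 pred B0: · stop@B0
  join B2 pred B3: B3→B2 stop@B0
  join B4 pred B1: B1 stop@B0
  join B4 pred B3: B3→B2 stop@B0
  B0: DF=∅
  B1: DF={B4}
  B2: DF={B2,B4}
  B3: DF={B2,B4}
  B4: DF=∅

φ for z: defs {B2,B4}
  DF⁺ = {B2,B4}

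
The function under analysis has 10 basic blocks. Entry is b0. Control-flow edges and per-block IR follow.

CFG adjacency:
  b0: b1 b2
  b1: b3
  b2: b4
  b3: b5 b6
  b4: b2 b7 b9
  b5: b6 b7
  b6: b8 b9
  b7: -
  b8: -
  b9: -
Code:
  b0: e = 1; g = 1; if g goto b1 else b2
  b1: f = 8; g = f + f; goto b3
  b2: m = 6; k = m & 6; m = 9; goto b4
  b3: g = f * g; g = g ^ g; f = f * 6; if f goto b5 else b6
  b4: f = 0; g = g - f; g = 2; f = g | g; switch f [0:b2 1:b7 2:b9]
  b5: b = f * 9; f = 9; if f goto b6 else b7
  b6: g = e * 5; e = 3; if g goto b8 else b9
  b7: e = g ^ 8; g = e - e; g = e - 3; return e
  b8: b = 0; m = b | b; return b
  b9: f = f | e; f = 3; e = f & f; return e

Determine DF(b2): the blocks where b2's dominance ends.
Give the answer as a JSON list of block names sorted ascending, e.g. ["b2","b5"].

idom tree: b1←b0 b2←b0 b3←b1 b4←b2 b5←b3 b6←b3 b7←b0 b8←b6 b9←b0
Dom∩ at merges:
  b2: preds {b0,b4}: {b0} ∩ {b0,b2,b4} = {b0}; idom=b0
  b6: preds {b3,b5}: {b0,b1,b3} ∩ {b0,b1,b3,b5} = {b0,b1,b3}; idom=b3
  b7: preds {b4,b5}: {b0,b2,b4} ∩ {b0,b1,b3,b5} = {b0}; idom=b0
  b9: preds {b4,b6}: {b0,b2,b4} ∩ {b0,b1,b3,b6} = {b0}; idom=b0

Frontier:
  join b2 pred b0: · stop@b0
  join b2 pred b4: b4→b2 stop@b0
  join b6 pred b3: · stop@b3
  join b6 pred b5: b5 stop@b3
  join b7 pred b4: b4→b2 stop@b0
  join b7 pred b5: b5→b3→b1 stop@b0
  join b9 pred b4: b4→b2 stop@b0
  join b9 pred b6: b6→b3→b1 stop@b0
  b0: DF=∅
  b1: DF={b7,b9}
  b2: DF={b2,b7,b9}
  b3: DF={b7,b9}
  b4: DF={b2,b7,b9}
  b5: DF={b6,b7}
  b6: DF={b9}
  b7: DF=∅
  b8: DF=∅
  b9: DF=∅

DF(b2) = ["b2", "b7", "b9"]

Answer: ["b2", "b7", "b9"]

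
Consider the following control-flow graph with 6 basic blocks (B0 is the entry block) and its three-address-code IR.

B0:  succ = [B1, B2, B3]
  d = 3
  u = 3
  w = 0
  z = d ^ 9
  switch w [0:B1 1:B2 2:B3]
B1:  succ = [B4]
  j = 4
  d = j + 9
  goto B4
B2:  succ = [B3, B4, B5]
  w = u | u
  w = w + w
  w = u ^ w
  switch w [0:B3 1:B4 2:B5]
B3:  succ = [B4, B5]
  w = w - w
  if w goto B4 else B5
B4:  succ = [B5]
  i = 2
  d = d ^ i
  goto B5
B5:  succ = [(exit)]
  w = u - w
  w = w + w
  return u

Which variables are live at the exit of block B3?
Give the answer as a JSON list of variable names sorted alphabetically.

def/use:
  B0: def={d,u,w,z} ue=∅
  B1: def={d,j} ue=∅
  B2: def={w} ue={u}
  B3: def={w} ue={w}
  B4: def={d,i} ue={d}
  B5: def={w} ue={u,w}

Live sets:
  B0 li=∅ lo={d,u,w}
  B1 li={u,w} lo={d,u,w}
  B2 li={d,u} lo={d,u,w}
  B3 li={d,u,w} lo={d,u,w}
  B4 li={d,u,w} lo={u,w}
  B5 li={u,w} lo=∅

live-out(B3) = ["d", "u", "w"]

Answer: ["d", "u", "w"]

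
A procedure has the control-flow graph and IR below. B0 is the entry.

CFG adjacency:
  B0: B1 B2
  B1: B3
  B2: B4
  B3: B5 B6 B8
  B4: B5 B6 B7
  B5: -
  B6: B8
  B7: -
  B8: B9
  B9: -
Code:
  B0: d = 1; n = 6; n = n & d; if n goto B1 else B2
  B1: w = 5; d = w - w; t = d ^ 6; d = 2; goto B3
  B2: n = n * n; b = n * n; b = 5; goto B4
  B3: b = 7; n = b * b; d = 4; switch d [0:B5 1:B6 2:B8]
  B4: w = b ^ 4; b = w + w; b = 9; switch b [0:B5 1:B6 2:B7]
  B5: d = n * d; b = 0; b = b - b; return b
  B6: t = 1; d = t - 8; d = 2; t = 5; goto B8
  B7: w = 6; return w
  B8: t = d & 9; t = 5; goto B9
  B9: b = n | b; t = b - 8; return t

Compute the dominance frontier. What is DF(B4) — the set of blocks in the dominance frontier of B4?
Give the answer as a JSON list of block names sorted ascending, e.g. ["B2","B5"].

idom tree: B1←B0 B2←B0 B3←B1 B4←B2 B5←B0 B6←B0 B7←B4 B8←B0 B9←B8
Dom at joins:
  B5: preds {B3,B4}: {B0,B1,B3} ∩ {B0,B2,B4} = {B0}; idom=B0
  B6: preds {B3,B4}: {B0,B1,B3} ∩ {B0,B2,B4} = {B0}; idom=B0
  B8: preds {B3,B6}: {B0,B1,B3} ∩ {B0,B6} = {B0}; idom=B0

DF walk-up:
  join B5 pred B3: B3→B1 stop@B0
  join B5 pred B4: B4→B2 stop@B0
  join B6 pred B3: B3→B1 stop@B0
  join B6 pred B4: B4→B2 stop@B0
  join B8 pred B3: B3→B1 stop@B0
  join B8 pred B6: B6 stop@B0
  B0: DF=∅
  B1: DF={B5,B6,B8}
  B2: DF={B5,B6}
  B3: DF={B5,B6,B8}
  B4: DF={B5,B6}
  B5: DF=∅
  B6: DF={B8}
  B7: DF=∅
  B8: DF=∅
  B9: DF=∅

DF(B4) = ["B5", "B6"]

Answer: ["B5", "B6"]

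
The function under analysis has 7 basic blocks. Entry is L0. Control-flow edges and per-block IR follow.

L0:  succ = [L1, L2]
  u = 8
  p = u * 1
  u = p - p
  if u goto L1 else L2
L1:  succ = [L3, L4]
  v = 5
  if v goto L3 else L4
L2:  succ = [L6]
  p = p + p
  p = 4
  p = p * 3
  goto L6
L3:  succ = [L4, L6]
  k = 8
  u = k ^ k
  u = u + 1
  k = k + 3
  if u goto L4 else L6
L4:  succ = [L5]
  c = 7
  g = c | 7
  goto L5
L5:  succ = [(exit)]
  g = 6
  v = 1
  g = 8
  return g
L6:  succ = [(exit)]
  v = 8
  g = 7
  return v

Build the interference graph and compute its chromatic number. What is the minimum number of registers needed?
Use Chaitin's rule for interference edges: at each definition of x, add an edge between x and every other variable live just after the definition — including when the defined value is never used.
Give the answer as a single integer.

Answer: 2

Derivation:
def/use:
  L0: {p,u} / ∅
  L1: {v} / ∅
  L2: {p} / {p}
  L3: {k,u} / ∅
  L4: {c,g} / ∅
  L5: {g,v} / ∅
  L6: {g,v} / ∅

Liveness:
  L0 li=∅ lo={p}
  L1 li=∅ lo=∅
  L2 li={p} lo=∅
  L3 li=∅ lo=∅
  L4 li=∅ lo=∅
  L5 li=∅ lo=∅
  L6 li=∅ lo=∅

Conflict graph:
  c — ∅
  g — {v}
  k — {u}
  p — {u}
  u — {k,p}
  v — {g}

Registers:
  clique {g,v} ⇒ need ≥ 2
  assign c→c0 g→c0 k→c1 p→c1 u→c0 v→c1 — no edge inside a register ⇒ χ ≤ 2
  χ = 2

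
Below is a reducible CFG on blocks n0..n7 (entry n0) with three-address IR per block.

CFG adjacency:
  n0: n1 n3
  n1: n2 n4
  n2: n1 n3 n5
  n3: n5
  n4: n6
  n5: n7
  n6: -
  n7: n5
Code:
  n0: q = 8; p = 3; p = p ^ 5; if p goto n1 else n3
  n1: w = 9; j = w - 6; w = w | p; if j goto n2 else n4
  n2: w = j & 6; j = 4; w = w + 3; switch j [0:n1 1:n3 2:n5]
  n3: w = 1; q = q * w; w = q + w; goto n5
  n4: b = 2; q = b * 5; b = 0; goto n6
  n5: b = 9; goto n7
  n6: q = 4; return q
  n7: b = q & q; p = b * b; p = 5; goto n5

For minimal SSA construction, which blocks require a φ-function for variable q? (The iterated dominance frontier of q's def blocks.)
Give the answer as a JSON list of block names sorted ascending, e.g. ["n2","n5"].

Answer: ["n5"]

Analysis:
idom tree: n1←n0 n2←n1 n3←n0 n4←n1 n5←n0 n6←n4 n7←n5
Dom at joins:
  n1: preds {n0,n2}: {n0} ∩ {n0,n1,n2} = {n0}; idom=n0
  n3: preds {n0,n2}: {n0} ∩ {n0,n1,n2} = {n0}; idom=n0
  n5: preds {n2,n3,n7}: {n0,n1,n2} ∩ {n0,n3} ∩ {n0,n5,n7} = {n0}; idom=n0

Frontier:
  join n1 pred n0: · stop@n0
  join n1 pred n2: n2→n1 stop@n0
  join n3 pred n0: · stop@n0
  join n3 pred n2: n2→n1 stop@n0
  join n5 pred n2: n2→n1 stop@n0
  join n5 pred n3: n3 stop@n0
  join n5 pred n7: n7→n5 stop@n0
  DF(n0)=∅
  DF(n1)={n1,n3,n5}
  DF(n2)={n1,n3,n5}
  DF(n3)={n5}
  DF(n4)=∅
  DF(n5)={n5}
  DF(n6)=∅
  DF(n7)={n5}

φ for q: defs {n0,n3,n4,n6}
  DF⁺ = {n5}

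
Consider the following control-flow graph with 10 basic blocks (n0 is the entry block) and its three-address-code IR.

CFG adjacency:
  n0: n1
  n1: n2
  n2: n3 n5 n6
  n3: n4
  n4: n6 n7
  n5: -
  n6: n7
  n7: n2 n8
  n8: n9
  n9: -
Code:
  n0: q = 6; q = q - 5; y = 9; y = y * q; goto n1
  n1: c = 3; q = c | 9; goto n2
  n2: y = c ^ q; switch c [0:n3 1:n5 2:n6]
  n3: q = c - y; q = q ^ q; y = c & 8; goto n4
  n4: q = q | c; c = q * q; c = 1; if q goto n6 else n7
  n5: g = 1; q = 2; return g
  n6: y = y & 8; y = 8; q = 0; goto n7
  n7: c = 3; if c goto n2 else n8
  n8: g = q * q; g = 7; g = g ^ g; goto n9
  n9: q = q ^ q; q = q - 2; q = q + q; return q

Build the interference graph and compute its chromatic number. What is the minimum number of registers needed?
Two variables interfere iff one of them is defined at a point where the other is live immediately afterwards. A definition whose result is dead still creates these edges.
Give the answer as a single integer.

def/use:
  n0: def={q,y} ue=∅
  n1: def={c,q} ue=∅
  n2: def={y} ue={c,q}
  n3: def={q,y} ue={c,y}
  n4: def={c,q} ue={c,q}
  n5: def={g,q} ue=∅
  n6: def={q,y} ue={y}
  n7: def={c} ue=∅
  n8: def={g} ue={q}
  n9: def={q} ue={q}

Live sets:
  n0: in=∅ out=∅
  n1: in=∅ out={c,q}
  n2: in={c,q} out={c,y}
  n3: in={c,y} out={c,q,y}
  n4: in={c,q,y} out={q,y}
  n5: in=∅ out=∅
  n6: in={y} out={q}
  n7: in={q} out={c,q}
  n8: in={q} out={q}
  n9: in={q} out=∅

Interfere edges:
  c — {q,y}
  g — {q}
  q — {c,g,y}
  y — {c,q}

Chromatic number:
  lower bound: {c,q,y} mutually conflict ⇒ χ ≥ 3
  3-colouring: R0={q}  R1={c,g}  R2={y}
  χ = 3

Answer: 3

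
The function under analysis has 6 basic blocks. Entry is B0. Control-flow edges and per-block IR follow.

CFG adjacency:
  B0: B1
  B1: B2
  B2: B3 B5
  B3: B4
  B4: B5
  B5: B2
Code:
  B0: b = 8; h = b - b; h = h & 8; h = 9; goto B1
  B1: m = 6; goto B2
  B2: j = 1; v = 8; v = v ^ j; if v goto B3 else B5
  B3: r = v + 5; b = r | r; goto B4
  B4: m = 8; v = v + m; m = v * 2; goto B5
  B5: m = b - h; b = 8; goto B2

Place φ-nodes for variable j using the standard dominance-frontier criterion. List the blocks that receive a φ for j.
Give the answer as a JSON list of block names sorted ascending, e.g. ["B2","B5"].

idom tree: B1←B0 B2←B1 B3←B2 B4←B3 B5←B2
Dom∩ at merges:
  B2: preds {B1,B5}: {B0,B1} ∩ {B0,B1,B2,B5} = {B0,B1}; idom=B1
  B5: preds {B2,B4}: {B0,B1,B2} ∩ {B0,B1,B2,B3,B4} = {B0,B1,B2}; idom=B2

DF derivation:
  join B2 pred B1: · stop@B1
  join B2 pred B5: B5→B2 stop@B1
  join B5 pred B2: · stop@B2
  join B5 pred B4: B4→B3 stop@B2
  B0: DF=∅
  B1: DF=∅
  B2: DF={B2}
  B3: DF={B5}
  B4: DF={B5}
  B5: DF={B2}

φ for j: defs {B2}
  DF⁺ = {B2}

Answer: ["B2"]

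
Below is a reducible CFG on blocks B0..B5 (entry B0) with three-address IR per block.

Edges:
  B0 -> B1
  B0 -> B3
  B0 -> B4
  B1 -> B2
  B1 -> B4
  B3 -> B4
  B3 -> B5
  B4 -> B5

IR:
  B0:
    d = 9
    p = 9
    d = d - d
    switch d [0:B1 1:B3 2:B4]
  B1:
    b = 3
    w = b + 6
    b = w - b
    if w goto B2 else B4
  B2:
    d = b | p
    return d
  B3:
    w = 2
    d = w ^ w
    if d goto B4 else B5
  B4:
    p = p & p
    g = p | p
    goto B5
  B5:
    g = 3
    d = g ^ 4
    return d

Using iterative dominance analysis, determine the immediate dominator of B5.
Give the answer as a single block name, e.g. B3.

idom tree: B1←B0 B2←B1 B3←B0 B4←B0 B5←B0
Join-block Dom:
  B4: preds {B0,B1,B3}: {B0} ∩ {B0,B1} ∩ {B0,B3} = {B0}; idom=B0
  B5: preds {B3,B4}: {B0,B3} ∩ {B0,B4} = {B0}; idom=B0

idom(B5) = B0

Answer: B0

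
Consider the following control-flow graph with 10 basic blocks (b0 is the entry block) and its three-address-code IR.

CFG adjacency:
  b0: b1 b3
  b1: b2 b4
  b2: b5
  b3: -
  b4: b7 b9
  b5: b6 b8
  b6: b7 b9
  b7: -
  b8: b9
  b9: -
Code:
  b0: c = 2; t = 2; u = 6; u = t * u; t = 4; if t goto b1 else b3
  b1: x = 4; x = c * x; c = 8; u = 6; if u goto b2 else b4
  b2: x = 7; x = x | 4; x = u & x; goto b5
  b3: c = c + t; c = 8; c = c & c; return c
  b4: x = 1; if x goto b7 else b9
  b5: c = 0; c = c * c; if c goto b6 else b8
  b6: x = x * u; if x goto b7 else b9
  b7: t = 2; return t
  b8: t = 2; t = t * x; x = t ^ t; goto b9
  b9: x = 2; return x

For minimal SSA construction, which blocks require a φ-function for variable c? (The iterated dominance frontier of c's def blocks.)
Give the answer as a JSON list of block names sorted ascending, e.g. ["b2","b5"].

idom tree: b1←b0 b2←b1 b3←b0 b4←b1 b5←b2 b6←b5 b7←b1 b8←b5 b9←b1
Dom∩ at merges:
  b7: preds {b4,b6}: {b0,b1,b4} ∩ {b0,b1,b2,b5,b6} = {b0,b1}; idom=b1
  b9: preds {b4,b6,b8}: {b0,b1,b4} ∩ {b0,b1,b2,b5,b6} ∩ {b0,b1,b2,b5,b8} = {b0,b1}; idom=b1

DF derivation:
  join b7 pred b4: b4 stop@b1
  join b7 pred b6: b6→b5→b2 stop@b1
  join b9 pred b4: b4 stop@b1
  join b9 pred b6: b6→b5→b2 stop@b1
  join b9 pred b8: b8→b5→b2 stop@b1
  DF(b0)=∅
  DF(b1)=∅
  DF(b2)={b7,b9}
  DF(b3)=∅
  DF(b4)={b7,b9}
  DF(b5)={b7,b9}
  DF(b6)={b7,b9}
  DF(b7)=∅
  DF(b8)={b9}
  DF(b9)=∅

φ for c: defs {b0,b1,b3,b5}
  DF⁺ = {b7,b9}

Answer: ["b7", "b9"]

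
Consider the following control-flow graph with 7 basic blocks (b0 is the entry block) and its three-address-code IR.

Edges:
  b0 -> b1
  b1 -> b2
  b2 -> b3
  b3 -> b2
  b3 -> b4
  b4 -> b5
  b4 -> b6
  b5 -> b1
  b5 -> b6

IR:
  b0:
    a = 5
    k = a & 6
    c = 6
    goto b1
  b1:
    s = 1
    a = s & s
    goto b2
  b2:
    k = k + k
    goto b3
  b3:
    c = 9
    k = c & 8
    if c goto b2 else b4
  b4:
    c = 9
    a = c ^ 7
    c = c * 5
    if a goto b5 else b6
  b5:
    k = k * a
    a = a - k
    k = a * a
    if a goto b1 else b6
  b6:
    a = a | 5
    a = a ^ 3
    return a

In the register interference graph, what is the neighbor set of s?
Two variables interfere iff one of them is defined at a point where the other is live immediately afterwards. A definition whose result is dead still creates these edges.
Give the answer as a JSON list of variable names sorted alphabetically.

Per-block:
  b0: def={a,c,k} ue=∅
  b1: def={a,s} ue=∅
  b2: def={k} ue={k}
  b3: def={c,k} ue=∅
  b4: def={a,c} ue=∅
  b5: def={a,k} ue={a,k}
  b6: def={a} ue={a}

Liveness:
  live b0: ∅→{k}
  live b1: {k}→{k}
  live b2: {k}→∅
  live b3: ∅→{k}
  live b4: {k}→{a,k}
  live b5: {a,k}→{a,k}
  live b6: {a}→∅

Interfere edges:
  a — {c,k}
  c — {a,k}
  k — {a,c,s}
  s — {k}

N(s) = ["k"]

Answer: ["k"]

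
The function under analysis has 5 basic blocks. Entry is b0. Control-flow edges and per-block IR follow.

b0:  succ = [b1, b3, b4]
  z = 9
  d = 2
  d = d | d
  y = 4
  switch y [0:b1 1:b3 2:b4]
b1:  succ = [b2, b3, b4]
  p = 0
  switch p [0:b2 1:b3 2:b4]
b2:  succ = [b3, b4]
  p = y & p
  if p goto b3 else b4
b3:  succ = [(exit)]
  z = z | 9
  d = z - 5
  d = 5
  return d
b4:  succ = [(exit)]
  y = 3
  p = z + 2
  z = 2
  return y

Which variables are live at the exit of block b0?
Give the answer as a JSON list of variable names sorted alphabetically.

Answer: ["y", "z"]

Analysis:
Block summaries:
  b0 def {d,y,z} use ∅
  b1 def {p} use ∅
  b2 def {p} use {p,y}
  b3 def {d,z} use {z}
  b4 def {p,y,z} use {z}

Live sets:
  live b0: ∅→{y,z}
  live b1: {y,z}→{p,y,z}
  live b2: {p,y,z}→{z}
  live b3: {z}→∅
  live b4: {z}→∅

live-out(b0) = ["y", "z"]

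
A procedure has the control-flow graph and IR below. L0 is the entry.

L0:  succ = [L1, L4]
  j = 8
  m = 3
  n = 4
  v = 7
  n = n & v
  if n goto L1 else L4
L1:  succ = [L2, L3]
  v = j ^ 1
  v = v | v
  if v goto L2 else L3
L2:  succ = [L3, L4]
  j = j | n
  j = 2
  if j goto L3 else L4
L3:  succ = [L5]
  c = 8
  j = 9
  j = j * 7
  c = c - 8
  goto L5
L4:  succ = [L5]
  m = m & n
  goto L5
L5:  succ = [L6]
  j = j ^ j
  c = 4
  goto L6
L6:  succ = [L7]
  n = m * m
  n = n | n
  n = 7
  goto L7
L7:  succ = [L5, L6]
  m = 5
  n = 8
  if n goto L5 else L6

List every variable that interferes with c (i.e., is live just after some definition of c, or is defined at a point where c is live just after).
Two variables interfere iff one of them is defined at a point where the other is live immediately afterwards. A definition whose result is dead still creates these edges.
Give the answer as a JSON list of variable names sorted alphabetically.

Answer: ["j", "m"]

Working:
def/use:
  L0: {j,m,n,v} / ∅
  L1: {v} / {j}
  L2: {j} / {j,n}
  L3: {c,j} / ∅
  L4: {m} / {m,n}
  L5: {c,j} / {j}
  L6: {n} / {m}
  L7: {m,n} / ∅

Live sets:
  L0 li=∅ lo={j,m,n}
  L1 li={j,m,n} lo={j,m,n}
  L2 li={j,m,n} lo={j,m,n}
  L3 li={m} lo={j,m}
  L4 li={j,m,n} lo={j,m}
  L5 li={j,m} lo={j,m}
  L6 li={j,m} lo={j}
  L7 li={j} lo={j,m}

Conflict graph:
  c: {j,m}
  j: {c,m,n,v}
  m: {c,j,n,v}
  n: {j,m,v}
  v: {j,m,n}

N(c) = ["j", "m"]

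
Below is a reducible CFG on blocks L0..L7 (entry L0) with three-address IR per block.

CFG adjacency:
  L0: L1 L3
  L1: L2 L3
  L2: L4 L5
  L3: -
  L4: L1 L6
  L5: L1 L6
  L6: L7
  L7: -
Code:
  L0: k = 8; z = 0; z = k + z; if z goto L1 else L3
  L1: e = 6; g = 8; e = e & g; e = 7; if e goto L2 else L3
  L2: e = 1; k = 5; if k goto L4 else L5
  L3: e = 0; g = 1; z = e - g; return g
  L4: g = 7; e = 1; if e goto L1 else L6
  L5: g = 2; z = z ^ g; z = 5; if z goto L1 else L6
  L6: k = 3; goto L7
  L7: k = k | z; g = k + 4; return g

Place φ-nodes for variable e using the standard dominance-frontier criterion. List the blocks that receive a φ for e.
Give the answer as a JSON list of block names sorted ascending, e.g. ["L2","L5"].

Answer: ["L1", "L3", "L6"]

Analysis:
idom tree: L1←L0 L2←L1 L3←L0 L4←L2 L5←L2 L6←L2 L7←L6
Join-block Dom:
  L1: preds {L0,L4,L5}: {L0} ∩ {L0,L1,L2,L4} ∩ {L0,L1,L2,L5} = {L0}; idom=L0
  L3: preds {L0,L1}: {L0} ∩ {L0,L1} = {L0}; idom=L0
  L6: preds {L4,L5}: {L0,L1,L2,L4} ∩ {L0,L1,L2,L5} = {L0,L1,L2}; idom=L2

DF derivation:
  join L1 pred L0: · stop@L0
  join L1 pred L4: L4→L2→L1 stop@L0
  join L1 pred L5: L5→L2→L1 stop@L0
  join L3 pred L0: · stop@L0
  join L3 pred L1: L1 stop@L0
  join L6 pred L4: L4 stop@L2
  join L6 pred L5: L5 stop@L2
  L0: DF=∅
  L1: DF={L1,L3}
  L2: DF={L1}
  L3: DF=∅
  L4: DF={L1,L6}
  L5: DF={L1,L6}
  L6: DF=∅
  L7: DF=∅

φ for e: defs {L1,L2,L3,L4}
  DF⁺ = {L1,L3,L6}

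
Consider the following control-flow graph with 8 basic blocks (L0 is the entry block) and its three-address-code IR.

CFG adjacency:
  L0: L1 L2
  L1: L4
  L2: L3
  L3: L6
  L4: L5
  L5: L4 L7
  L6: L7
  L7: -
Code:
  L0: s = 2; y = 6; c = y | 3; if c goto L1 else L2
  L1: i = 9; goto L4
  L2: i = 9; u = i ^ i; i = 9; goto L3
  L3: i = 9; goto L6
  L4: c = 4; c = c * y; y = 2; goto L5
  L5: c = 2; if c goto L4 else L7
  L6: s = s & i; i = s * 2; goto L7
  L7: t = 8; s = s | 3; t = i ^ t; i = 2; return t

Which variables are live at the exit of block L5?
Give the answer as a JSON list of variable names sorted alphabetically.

Answer: ["i", "s", "y"]

Derivation:
def/use:
  L0 def {c,s,y} use ∅
  L1 def {i} use ∅
  L2 def {i,u} use ∅
  L3 def {i} use ∅
  L4 def {c,y} use {y}
  L5 def {c} use ∅
  L6 def {i,s} use {i,s}
  L7 def {i,s,t} use {i,s}

Liveness:
  L0: in=∅ out={s,y}
  L1: in={s,y} out={i,s,y}
  L2: in={s} out={s}
  L3: in={s} out={i,s}
  L4: in={i,s,y} out={i,s,y}
  L5: in={i,s,y} out={i,s,y}
  L6: in={i,s} out={i,s}
  L7: in={i,s} out=∅

live-out(L5) = ["i", "s", "y"]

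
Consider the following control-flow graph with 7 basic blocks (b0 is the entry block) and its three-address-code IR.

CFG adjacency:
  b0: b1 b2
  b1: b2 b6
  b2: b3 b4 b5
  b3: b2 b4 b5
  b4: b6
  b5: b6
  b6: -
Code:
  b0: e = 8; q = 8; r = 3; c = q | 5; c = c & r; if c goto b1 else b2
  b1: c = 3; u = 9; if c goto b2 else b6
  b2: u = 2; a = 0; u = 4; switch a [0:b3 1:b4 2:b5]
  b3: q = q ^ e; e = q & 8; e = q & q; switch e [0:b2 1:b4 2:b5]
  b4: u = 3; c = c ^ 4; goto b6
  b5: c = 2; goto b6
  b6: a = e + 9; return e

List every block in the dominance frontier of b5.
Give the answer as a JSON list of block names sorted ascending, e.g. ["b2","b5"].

Answer: ["b6"]

Working:
idom tree: b1←b0 b2←b0 b3←b2 b4←b2 b5←b2 b6←b0
Dom at joins:
  b2: preds {b0,b1,b3}: {b0} ∩ {b0,b1} ∩ {b0,b2,b3} = {b0}; idom=b0
  b4: preds {b2,b3}: {b0,b2} ∩ {b0,b2,b3} = {b0,b2}; idom=b2
  b5: preds {b2,b3}: {b0,b2} ∩ {b0,b2,b3} = {b0,b2}; idom=b2
  b6: preds {b1,b4,b5}: {b0,b1} ∩ {b0,b2,b4} ∩ {b0,b2,b5} = {b0}; idom=b0

DF walk-up:
  b2←b0: walk · to b0
  b2←b1: walk b1 to b0
  b2←b3: walk b3→b2 to b0
  b4←b2: walk · to b2
  b4←b3: walk b3 to b2
  b5←b2: walk · to b2
  b5←b3: walk b3 to b2
  b6←b1: walk b1 to b0
  b6←b4: walk b4→b2 to b0
  b6←b5: walk b5→b2 to b0
  b0 → ∅
  b1 → {b2,b6}
  b2 → {b2,b6}
  b3 → {b2,b4,b5}
  b4 → {b6}
  b5 → {b6}
  b6 → ∅

DF(b5) = ["b6"]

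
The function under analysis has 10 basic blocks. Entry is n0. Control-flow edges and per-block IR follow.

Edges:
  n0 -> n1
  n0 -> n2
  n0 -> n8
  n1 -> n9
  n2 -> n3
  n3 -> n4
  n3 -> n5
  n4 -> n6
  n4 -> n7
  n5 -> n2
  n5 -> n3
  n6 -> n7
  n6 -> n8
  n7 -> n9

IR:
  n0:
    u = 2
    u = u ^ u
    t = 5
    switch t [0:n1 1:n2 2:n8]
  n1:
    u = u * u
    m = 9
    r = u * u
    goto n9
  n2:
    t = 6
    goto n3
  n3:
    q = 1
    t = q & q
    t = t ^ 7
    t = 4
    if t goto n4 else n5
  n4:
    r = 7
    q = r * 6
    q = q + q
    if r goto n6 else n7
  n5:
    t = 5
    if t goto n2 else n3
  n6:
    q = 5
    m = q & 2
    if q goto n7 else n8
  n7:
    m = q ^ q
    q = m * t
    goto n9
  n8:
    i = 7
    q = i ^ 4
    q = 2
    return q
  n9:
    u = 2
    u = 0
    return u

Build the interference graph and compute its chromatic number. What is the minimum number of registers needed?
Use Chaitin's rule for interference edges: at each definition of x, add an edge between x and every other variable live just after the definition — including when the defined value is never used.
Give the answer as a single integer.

def/use:
  n0 def {t,u} use ∅
  n1 def {m,r,u} use {u}
  n2 def {t} use ∅
  n3 def {q,t} use ∅
  n4 def {q,r} use ∅
  n5 def {t} use ∅
  n6 def {m,q} use ∅
  n7 def {m,q} use {q,t}
  n8 def {i,q} use ∅
  n9 def {u} use ∅

Liveness:
  n0: in=∅ out={u}
  n1: in={u} out=∅
  n2: in=∅ out=∅
  n3: in=∅ out={t}
  n4: in={t} out={q,t}
  n5: in=∅ out=∅
  n6: in={t} out={q,t}
  n7: in={q,t} out=∅
  n8: in=∅ out=∅
  n9: in=∅ out=∅

Interference:
  i — ∅
  m — {q,t,u}
  q — {m,r,t}
  r — {q,t}
  t — {m,q,r,u}
  u — {m,t}

Colouring:
  {m,q,t} pairwise interfere (3-clique) ⇒ χ ≥ 3
  3-colouring: c0={i,t}  c1={m,r}  c2={q,u}
  χ = 3

Answer: 3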